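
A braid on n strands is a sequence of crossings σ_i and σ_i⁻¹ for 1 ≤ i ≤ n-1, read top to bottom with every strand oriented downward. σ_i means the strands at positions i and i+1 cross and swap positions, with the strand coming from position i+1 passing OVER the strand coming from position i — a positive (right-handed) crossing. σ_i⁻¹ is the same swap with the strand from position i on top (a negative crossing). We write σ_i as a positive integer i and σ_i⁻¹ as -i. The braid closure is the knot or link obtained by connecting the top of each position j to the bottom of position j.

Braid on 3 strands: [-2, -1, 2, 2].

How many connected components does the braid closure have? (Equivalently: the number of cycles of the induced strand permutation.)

Track the strand permutation on 3 strands, starting from identity.
  step 1: s2^-1 swaps positions 2,3 -> [1 3 2]
  step 2: s1^-1 swaps positions 1,2 -> [3 1 2]
  step 3: s2 swaps positions 2,3 -> [3 2 1]
  step 4: s2 swaps positions 2,3 -> [3 1 2]
Final permutation (position -> original strand): [3 1 2]
Closure components = cycle count of this permutation = 1.

Answer: 1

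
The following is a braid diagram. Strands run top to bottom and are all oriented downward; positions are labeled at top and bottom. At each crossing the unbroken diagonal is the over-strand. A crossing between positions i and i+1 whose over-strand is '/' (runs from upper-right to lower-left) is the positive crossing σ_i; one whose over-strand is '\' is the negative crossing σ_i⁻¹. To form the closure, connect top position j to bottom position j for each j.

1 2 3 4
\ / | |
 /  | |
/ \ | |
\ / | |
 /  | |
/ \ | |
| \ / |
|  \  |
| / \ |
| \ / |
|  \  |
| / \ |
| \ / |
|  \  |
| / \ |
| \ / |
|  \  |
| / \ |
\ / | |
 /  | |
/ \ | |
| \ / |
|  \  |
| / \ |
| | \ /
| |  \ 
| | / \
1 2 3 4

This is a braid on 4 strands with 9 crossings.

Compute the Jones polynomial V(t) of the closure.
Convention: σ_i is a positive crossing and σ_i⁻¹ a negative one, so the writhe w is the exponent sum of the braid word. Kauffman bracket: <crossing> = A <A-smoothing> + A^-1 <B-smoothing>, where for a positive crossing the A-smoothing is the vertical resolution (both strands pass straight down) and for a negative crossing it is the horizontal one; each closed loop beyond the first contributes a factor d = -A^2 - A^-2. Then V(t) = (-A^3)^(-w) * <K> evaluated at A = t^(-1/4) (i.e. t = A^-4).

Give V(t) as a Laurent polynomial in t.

Reading the diagram top to bottom ('/'-over between positions i,i+1 = s_i, '\'-over = s_i^-1): braid word = s1 s1 s2^-1 s2^-1 s2^-1 s2^-1 s1 s2^-1 s3^-1.
The presented braid s1 s1 s2^-1 s2^-1 s2^-1 s2^-1 s1 s2^-1 s3^-1 on 4 strands reduces by inverse Markov moves (closure unchanged at each step):
  Destabilize: the word has the form β·s3^-1 where s3^-1 occurs only as the final letter (β ∈ B_3); drop it and the last strand → 3 strands.
Reduced to β = s1 s1 s2^-1 s2^-1 s2^-1 s2^-1 s1 s2^-1 on 3 strands, 8 crossings.
Compute on β:
Braid: s1 s1 s2^-1 s2^-1 s2^-1 s2^-1 s1 s2^-1 on 3 strands, 8 crossings.
Writhe w = (#positive) - (#negative) = 3 - 5 = -2.
Enumerate smoothing states for the bracket polynomial. There are 2^8 = 256 states.
Smooth each crossing (0=||, 1=⌣⌢); contribution A^(Σ sign_k(1-2s_k)) * d^(L-1).
Tabulate the states by total A-exponent and number of loops L (A-exp: L × count):
  A^8: L=6 ×1
  A^6: L=5 ×8
  A^4: L=4 ×27, L=6 ×1
  A^2: L=3 ×48, L=5 ×8
  A^0: L=2 ×47, L=4 ×22, L=6 ×1
  A^-2: L=1 ×23, L=3 ×29, L=5 ×4
  A^-4: L=2 ×22, L=4 ×6
  A^-6: L=3 ×8
  A^-8: L=4 ×1
Each group contributes A^e * Σ count * d^(L-1):
Powers of d = -A^2 - A^-2: d^2 = A^4 + 2 + A^-4; d^3 = -A^6 - 3*A^2 - 3*A^-2 - A^-6; d^4 = A^8 + 4*A^4 + 6 + 4*A^-4 + A^-8; d^5 = -A^10 - 5*A^6 - 10*A^2 - 10*A^-2 - 5*A^-6 - A^-10.
  A^8 * (d^5) = -A^18 - 5*A^14 - 10*A^10 - 10*A^6 - 5*A^2 - A^-2
  A^6 * (8*d^4) = 8*A^14 + 32*A^10 + 48*A^6 + 32*A^2 + 8*A^-2
  A^4 * (27*d^3 + d^5) = -A^14 - 32*A^10 - 91*A^6 - 91*A^2 - 32*A^-2 - A^-6
  A^2 * (48*d^2 + 8*d^4) = 8*A^10 + 80*A^6 + 144*A^2 + 80*A^-2 + 8*A^-6
  A^0 * (47*d + 22*d^3 + d^5) = -A^10 - 27*A^6 - 123*A^2 - 123*A^-2 - 27*A^-6 - A^-10
  A^-2 * (23 + 29*d^2 + 4*d^4) = 4*A^6 + 45*A^2 + 105*A^-2 + 45*A^-6 + 4*A^-10
  A^-4 * (22*d + 6*d^3) = -6*A^2 - 40*A^-2 - 40*A^-6 - 6*A^-10
  A^-6 * (8*d^2) = 8*A^-2 + 16*A^-6 + 8*A^-10
  A^-8 * (d^3) = -A^-2 - 3*A^-6 - 3*A^-10 - A^-14
Summing the groups: <K> = -A^18 + 2*A^14 - 3*A^10 + 4*A^6 - 4*A^2 + 4*A^-2 - 2*A^-6 + 2*A^-10 - A^-14
Normalise by the writhe: (-A^3)^(-w) = (-A^3)^(2) = A^6, so f(A) = A^6 * <K> = -A^24 + 2*A^20 - 3*A^16 + 4*A^12 - 4*A^8 + 4*A^4 - 2 + 2*A^-4 - A^-8.
Substitute A = t^(-1/4), i.e. A^e → t^(-e/4): V(t) = -t^2 + 2*t - 2 + 4*t^-1 - 4*t^-2 + 4*t^-3 - 3*t^-4 + 2*t^-5 - t^-6

Answer: -t^2 + 2*t - 2 + 4*t^-1 - 4*t^-2 + 4*t^-3 - 3*t^-4 + 2*t^-5 - t^-6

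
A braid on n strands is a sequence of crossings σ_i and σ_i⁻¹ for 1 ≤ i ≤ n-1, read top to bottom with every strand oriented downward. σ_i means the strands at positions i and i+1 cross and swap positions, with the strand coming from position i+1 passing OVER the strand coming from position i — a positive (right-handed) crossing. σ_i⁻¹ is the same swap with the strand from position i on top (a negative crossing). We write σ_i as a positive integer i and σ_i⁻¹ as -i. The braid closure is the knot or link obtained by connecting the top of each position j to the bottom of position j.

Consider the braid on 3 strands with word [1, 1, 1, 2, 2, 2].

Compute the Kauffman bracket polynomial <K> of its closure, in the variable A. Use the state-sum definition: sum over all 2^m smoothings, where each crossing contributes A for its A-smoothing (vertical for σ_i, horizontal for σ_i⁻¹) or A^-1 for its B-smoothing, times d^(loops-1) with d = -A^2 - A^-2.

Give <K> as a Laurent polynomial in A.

A^10 + 2*A^2 - 2*A^-2 + A^-6 - 2*A^-10 + A^-14

Derivation:
Braid: s1 s1 s1 s2 s2 s2 on 3 strands, 6 crossings.
Writhe w = (#positive) - (#negative) = 6 - 0 = 6.
Computing the Kauffman bracket via state sum. There are 2^6 = 64 states.
Smooth each crossing (0=||, 1=⌣⌢); contribution A^(Σ sign_k(1-2s_k)) * d^(L-1).
Tabulate the states by total A-exponent and number of loops L (A-exp: L × count):
  A^6: L=3 ×1
  A^4: L=2 ×6
  A^2: L=1 ×9, L=3 ×6
  A^0: L=2 ×18, L=4 ×2
  A^-2: L=3 ×15
  A^-4: L=4 ×6
  A^-6: L=5 ×1
Each group contributes A^e * Σ count * d^(L-1):
Powers of d = -A^2 - A^-2: d^2 = A^4 + 2 + A^-4; d^3 = -A^6 - 3*A^2 - 3*A^-2 - A^-6; d^4 = A^8 + 4*A^4 + 6 + 4*A^-4 + A^-8.
  A^6 * (d^2) = A^10 + 2*A^6 + A^2
  A^4 * (6*d) = -6*A^6 - 6*A^2
  A^2 * (9 + 6*d^2) = 6*A^6 + 21*A^2 + 6*A^-2
  A^0 * (18*d + 2*d^3) = -2*A^6 - 24*A^2 - 24*A^-2 - 2*A^-6
  A^-2 * (15*d^2) = 15*A^2 + 30*A^-2 + 15*A^-6
  A^-4 * (6*d^3) = -6*A^2 - 18*A^-2 - 18*A^-6 - 6*A^-10
  A^-6 * (d^4) = A^2 + 4*A^-2 + 6*A^-6 + 4*A^-10 + A^-14
Summing the groups: <K> = A^10 + 2*A^2 - 2*A^-2 + A^-6 - 2*A^-10 + A^-14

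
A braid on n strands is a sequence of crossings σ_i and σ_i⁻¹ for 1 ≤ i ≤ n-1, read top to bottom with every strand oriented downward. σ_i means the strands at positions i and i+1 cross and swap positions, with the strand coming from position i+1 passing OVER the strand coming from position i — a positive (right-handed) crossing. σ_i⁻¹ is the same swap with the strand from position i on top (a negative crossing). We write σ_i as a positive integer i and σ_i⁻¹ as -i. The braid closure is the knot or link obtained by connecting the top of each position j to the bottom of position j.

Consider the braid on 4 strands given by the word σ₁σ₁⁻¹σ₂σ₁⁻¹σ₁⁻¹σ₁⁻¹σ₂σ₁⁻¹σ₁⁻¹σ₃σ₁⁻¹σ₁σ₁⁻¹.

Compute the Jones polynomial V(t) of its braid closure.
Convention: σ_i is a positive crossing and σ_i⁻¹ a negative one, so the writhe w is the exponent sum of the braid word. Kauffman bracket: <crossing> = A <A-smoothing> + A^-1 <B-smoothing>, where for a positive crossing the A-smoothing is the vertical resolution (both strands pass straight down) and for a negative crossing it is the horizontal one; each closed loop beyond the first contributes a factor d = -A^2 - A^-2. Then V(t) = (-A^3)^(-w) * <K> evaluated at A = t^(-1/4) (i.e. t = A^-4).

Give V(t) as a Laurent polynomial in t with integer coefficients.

The presented braid s1 s1^-1 s2 s1^-1 s1^-1 s1^-1 s2 s1^-1 s1^-1 s3 s1^-1 s1 s1^-1 on 4 strands reduces by inverse Markov moves (closure unchanged at each step):
  Deconjugate: the word is γ·β·γ⁻¹ with γ = s1 s1^-1 (prefix) and γ⁻¹ = s1 s1^-1 (suffix); strip both.
Reduced to β = s2 s1^-1 s1^-1 s1^-1 s2 s1^-1 s1^-1 s3 s1^-1 on 4 strands, 9 crossings.
Compute on β:
Braid: s2 s1^-1 s1^-1 s1^-1 s2 s1^-1 s1^-1 s3 s1^-1 on 4 strands, 9 crossings.
Writhe w = (#positive) - (#negative) = 3 - 6 = -3.
Computing the Kauffman bracket via state sum. There are 2^9 = 512 states.
Smooth each crossing (0=||, 1=⌣⌢); contribution A^(Σ sign_k(1-2s_k)) * d^(L-1).
Tabulate the states by total A-exponent and number of loops L (A-exp: L × count):
  A^9: L=8 ×1
  A^7: L=7 ×9
  A^5: L=6 ×36
  A^3: L=5 ×84
  A^1: L=4 ×126
  A^-1: L=3 ×124, L=5 ×2
  A^-3: L=2 ×75, L=4 ×9
  A^-5: L=1 ×21, L=3 ×15
  A^-7: L=2 ×8, L=4 ×1
  A^-9: L=3 ×1
Each group contributes A^e * Σ count * d^(L-1):
Powers of d = -A^2 - A^-2: d^2 = A^4 + 2 + A^-4; d^3 = -A^6 - 3*A^2 - 3*A^-2 - A^-6; d^4 = A^8 + 4*A^4 + 6 + 4*A^-4 + A^-8; d^5 = -A^10 - 5*A^6 - 10*A^2 - 10*A^-2 - 5*A^-6 - A^-10; d^6 = A^12 + 6*A^8 + 15*A^4 + 20 + 15*A^-4 + 6*A^-8 + A^-12; d^7 = -A^14 - 7*A^10 - 21*A^6 - 35*A^2 - 35*A^-2 - 21*A^-6 - 7*A^-10 - A^-14.
  A^9 * (d^7) = -A^23 - 7*A^19 - 21*A^15 - 35*A^11 - 35*A^7 - 21*A^3 - 7*A^-1 - A^-5
  A^7 * (9*d^6) = 9*A^19 + 54*A^15 + 135*A^11 + 180*A^7 + 135*A^3 + 54*A^-1 + 9*A^-5
  A^5 * (36*d^5) = -36*A^15 - 180*A^11 - 360*A^7 - 360*A^3 - 180*A^-1 - 36*A^-5
  A^3 * (84*d^4) = 84*A^11 + 336*A^7 + 504*A^3 + 336*A^-1 + 84*A^-5
  A^1 * (126*d^3) = -126*A^7 - 378*A^3 - 378*A^-1 - 126*A^-5
  A^-1 * (124*d^2 + 2*d^4) = 2*A^7 + 132*A^3 + 260*A^-1 + 132*A^-5 + 2*A^-9
  A^-3 * (75*d + 9*d^3) = -9*A^3 - 102*A^-1 - 102*A^-5 - 9*A^-9
  A^-5 * (21 + 15*d^2) = 15*A^-1 + 51*A^-5 + 15*A^-9
  A^-7 * (8*d + d^3) = -A^-1 - 11*A^-5 - 11*A^-9 - A^-13
  A^-9 * (d^2) = A^-5 + 2*A^-9 + A^-13
Summing the groups: <K> = -A^23 + 2*A^19 - 3*A^15 + 4*A^11 - 3*A^7 + 3*A^3 - 3*A^-1 + A^-5 - A^-9
Normalise by the writhe: (-A^3)^(-w) = (-A^3)^(3) = -A^9, so f(A) = -A^9 * <K> = A^32 - 2*A^28 + 3*A^24 - 4*A^20 + 3*A^16 - 3*A^12 + 3*A^8 - A^4 + 1.
Substitute A = t^(-1/4), i.e. A^e → t^(-e/4): V(t) = 1 - t^-1 + 3*t^-2 - 3*t^-3 + 3*t^-4 - 4*t^-5 + 3*t^-6 - 2*t^-7 + t^-8

Answer: 1 - t^-1 + 3*t^-2 - 3*t^-3 + 3*t^-4 - 4*t^-5 + 3*t^-6 - 2*t^-7 + t^-8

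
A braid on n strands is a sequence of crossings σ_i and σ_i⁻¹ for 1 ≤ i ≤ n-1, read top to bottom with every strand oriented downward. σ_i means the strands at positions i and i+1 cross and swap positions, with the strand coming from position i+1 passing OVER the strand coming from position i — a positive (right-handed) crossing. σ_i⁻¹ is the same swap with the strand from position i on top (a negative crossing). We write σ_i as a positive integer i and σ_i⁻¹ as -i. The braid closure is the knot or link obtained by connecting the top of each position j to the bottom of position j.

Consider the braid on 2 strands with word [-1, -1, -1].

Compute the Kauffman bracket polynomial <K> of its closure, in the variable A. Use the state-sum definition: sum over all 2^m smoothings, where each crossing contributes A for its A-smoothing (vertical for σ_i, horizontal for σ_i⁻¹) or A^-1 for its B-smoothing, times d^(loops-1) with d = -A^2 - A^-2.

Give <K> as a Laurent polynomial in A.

Braid: s1^-1 s1^-1 s1^-1 on 2 strands, 3 crossings.
Writhe w = (#positive) - (#negative) = 0 - 3 = -3.
State-sum expansion of <K>. There are 2^3 = 8 states.
Smooth each crossing (0=||, 1=⌣⌢); contribution A^(Σ sign_k(1-2s_k)) * d^(L-1).
  state 000: A-exp=-3, loops=2, term = A^-3 * d^1
  state 001: A-exp=-1, loops=1, term = A^-1 * d^0
  state 010: A-exp=-1, loops=1, term = A^-1 * d^0
  state 011: A-exp=+1, loops=2, term = A^1 * d^1
  state 100: A-exp=-1, loops=1, term = A^-1 * d^0
  state 101: A-exp=+1, loops=2, term = A^1 * d^1
  state 110: A-exp=+1, loops=2, term = A^1 * d^1
  state 111: A-exp=+3, loops=3, term = A^3 * d^2
Collect the terms by A-exponent (count of states per loop number):
Powers of d = -A^2 - A^-2: d^2 = A^4 + 2 + A^-4.
  A^3 * (d^2) = A^7 + 2*A^3 + A^-1
  A^1 * (3*d) = -3*A^3 - 3*A^-1
  A^-1 * (3) = 3*A^-1
  A^-3 * (d) = -A^-1 - A^-5
Summing the groups: <K> = A^7 - A^3 - A^-5

Answer: A^7 - A^3 - A^-5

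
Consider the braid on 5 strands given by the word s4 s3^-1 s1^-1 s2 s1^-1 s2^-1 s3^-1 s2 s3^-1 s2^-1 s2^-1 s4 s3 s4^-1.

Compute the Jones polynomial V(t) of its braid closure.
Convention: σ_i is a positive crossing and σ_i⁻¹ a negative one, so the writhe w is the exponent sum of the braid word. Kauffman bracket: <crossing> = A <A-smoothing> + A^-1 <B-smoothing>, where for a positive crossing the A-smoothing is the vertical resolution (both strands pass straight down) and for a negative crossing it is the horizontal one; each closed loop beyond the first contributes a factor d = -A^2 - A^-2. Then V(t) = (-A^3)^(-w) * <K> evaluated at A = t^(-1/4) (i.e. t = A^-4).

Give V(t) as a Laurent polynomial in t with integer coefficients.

The presented braid s4 s3^-1 s1^-1 s2 s1^-1 s2^-1 s3^-1 s2 s3^-1 s2^-1 s2^-1 s4 s3 s4^-1 on 5 strands reduces by inverse Markov moves (closure unchanged at each step):
  Deconjugate: the word is γ·β·γ⁻¹ with γ = s4 s3^-1 (prefix) and γ⁻¹ = s3 s4^-1 (suffix); strip both.
  Destabilize: the word has the form β·s4 where s4 occurs only as the final letter (β ∈ B_4); drop it and the last strand → 4 strands.
Reduced to β = s1^-1 s2 s1^-1 s2^-1 s3^-1 s2 s3^-1 s2^-1 s2^-1 on 4 strands, 9 crossings.
Compute on β:
Braid: s1^-1 s2 s1^-1 s2^-1 s3^-1 s2 s3^-1 s2^-1 s2^-1 on 4 strands, 9 crossings.
Writhe w = (#positive) - (#negative) = 2 - 7 = -5.
Computing the Kauffman bracket via state sum. There are 2^9 = 512 states.
Each crossing splits two ways (0=vertical, 1=horizontal). The state's weight is A^(#A-smoothings - #B-smoothings) * d^(loops - 1).
Tabulate the states by total A-exponent and number of loops L (A-exp: L × count):
  A^9: L=5 ×1
  A^7: L=4 ×9
  A^5: L=3 ×30, L=5 ×6
  A^3: L=2 ×45, L=4 ×37, L=6 ×2
  A^1: L=1 ×27, L=3 ×78, L=5 ×21
  A^-1: L=2 ×67, L=4 ×53, L=6 ×6
  A^-3: L=1 ×12, L=3 ×53, L=5 ×18, L=7 ×1
  A^-5: L=2 ×14, L=4 ×19, L=6 ×3
  A^-7: L=3 ×6, L=5 ×3
  A^-9: L=4 ×1
Each group contributes A^e * Σ count * d^(L-1):
Powers of d = -A^2 - A^-2: d^2 = A^4 + 2 + A^-4; d^3 = -A^6 - 3*A^2 - 3*A^-2 - A^-6; d^4 = A^8 + 4*A^4 + 6 + 4*A^-4 + A^-8; d^5 = -A^10 - 5*A^6 - 10*A^2 - 10*A^-2 - 5*A^-6 - A^-10; d^6 = A^12 + 6*A^8 + 15*A^4 + 20 + 15*A^-4 + 6*A^-8 + A^-12.
  A^9 * (d^4) = A^17 + 4*A^13 + 6*A^9 + 4*A^5 + A
  A^7 * (9*d^3) = -9*A^13 - 27*A^9 - 27*A^5 - 9*A
  A^5 * (30*d^2 + 6*d^4) = 6*A^13 + 54*A^9 + 96*A^5 + 54*A + 6*A^-3
  A^3 * (45*d + 37*d^3 + 2*d^5) = -2*A^13 - 47*A^9 - 176*A^5 - 176*A - 47*A^-3 - 2*A^-7
  A^1 * (27 + 78*d^2 + 21*d^4) = 21*A^9 + 162*A^5 + 309*A + 162*A^-3 + 21*A^-7
  A^-1 * (67*d + 53*d^3 + 6*d^5) = -6*A^9 - 83*A^5 - 286*A - 286*A^-3 - 83*A^-7 - 6*A^-11
  A^-3 * (12 + 53*d^2 + 18*d^4 + d^6) = A^9 + 24*A^5 + 140*A + 246*A^-3 + 140*A^-7 + 24*A^-11 + A^-15
  A^-5 * (14*d + 19*d^3 + 3*d^5) = -3*A^5 - 34*A - 101*A^-3 - 101*A^-7 - 34*A^-11 - 3*A^-15
  A^-7 * (6*d^2 + 3*d^4) = 3*A + 18*A^-3 + 30*A^-7 + 18*A^-11 + 3*A^-15
  A^-9 * (d^3) = -A^-3 - 3*A^-7 - 3*A^-11 - A^-15
Summing the groups: <K> = A^17 - A^13 + 2*A^9 - 3*A^5 + 2*A - 3*A^-3 + 2*A^-7 - A^-11
Normalise by the writhe: (-A^3)^(-w) = (-A^3)^(5) = -A^15, so f(A) = -A^15 * <K> = -A^32 + A^28 - 2*A^24 + 3*A^20 - 2*A^16 + 3*A^12 - 2*A^8 + A^4.
Substitute A = t^(-1/4), i.e. A^e → t^(-e/4): V(t) = t^-1 - 2*t^-2 + 3*t^-3 - 2*t^-4 + 3*t^-5 - 2*t^-6 + t^-7 - t^-8

Answer: t^-1 - 2*t^-2 + 3*t^-3 - 2*t^-4 + 3*t^-5 - 2*t^-6 + t^-7 - t^-8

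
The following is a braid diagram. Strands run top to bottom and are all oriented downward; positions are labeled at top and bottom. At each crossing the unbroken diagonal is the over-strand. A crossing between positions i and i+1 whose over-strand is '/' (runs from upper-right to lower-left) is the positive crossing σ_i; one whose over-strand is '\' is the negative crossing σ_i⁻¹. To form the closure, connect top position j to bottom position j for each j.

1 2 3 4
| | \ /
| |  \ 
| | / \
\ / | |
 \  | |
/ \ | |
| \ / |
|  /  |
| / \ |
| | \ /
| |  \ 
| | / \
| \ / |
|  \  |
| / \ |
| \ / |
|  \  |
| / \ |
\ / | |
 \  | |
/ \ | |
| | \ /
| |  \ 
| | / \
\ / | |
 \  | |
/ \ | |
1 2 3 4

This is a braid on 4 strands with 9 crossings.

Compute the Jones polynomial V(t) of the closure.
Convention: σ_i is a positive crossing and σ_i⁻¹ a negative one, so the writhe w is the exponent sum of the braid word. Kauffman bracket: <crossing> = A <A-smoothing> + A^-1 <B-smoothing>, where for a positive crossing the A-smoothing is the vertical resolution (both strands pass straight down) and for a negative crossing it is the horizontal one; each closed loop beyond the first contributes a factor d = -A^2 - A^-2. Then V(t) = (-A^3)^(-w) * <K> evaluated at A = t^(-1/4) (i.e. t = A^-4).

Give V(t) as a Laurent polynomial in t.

Reading the diagram top to bottom ('/'-over between positions i,i+1 = s_i, '\'-over = s_i^-1): braid word = s3^-1 s1^-1 s2 s3^-1 s2^-1 s2^-1 s1^-1 s3^-1 s1^-1.
Braid: s3^-1 s1^-1 s2 s3^-1 s2^-1 s2^-1 s1^-1 s3^-1 s1^-1 on 4 strands, 9 crossings.
Writhe w = (#positive) - (#negative) = 1 - 8 = -7.
Computing the Kauffman bracket via state sum. There are 2^9 = 512 states.
For each crossing: s=0 is the vertical smoothing, s=1 horizontal. Crossing k contributes A^(sign_k * (1 - 2*s_k)); loop factor d = -A^2 - A^-2.
Tabulate the states by total A-exponent and number of loops L (A-exp: L × count):
  A^9: L=6 ×1
  A^7: L=5 ×9
  A^5: L=4 ×34, L=6 ×2
  A^3: L=3 ×67, L=5 ×17
  A^1: L=2 ×69, L=4 ×56, L=6 ×1
  A^-1: L=1 ×30, L=3 ×88, L=5 ×8
  A^-3: L=2 ×61, L=4 ×23
  A^-5: L=1 ×9, L=3 ×26, L=5 ×1
  A^-7: L=2 ×6, L=4 ×3
  A^-9: L=3 ×1
Each group contributes A^e * Σ count * d^(L-1):
Powers of d = -A^2 - A^-2: d^2 = A^4 + 2 + A^-4; d^3 = -A^6 - 3*A^2 - 3*A^-2 - A^-6; d^4 = A^8 + 4*A^4 + 6 + 4*A^-4 + A^-8; d^5 = -A^10 - 5*A^6 - 10*A^2 - 10*A^-2 - 5*A^-6 - A^-10.
  A^9 * (d^5) = -A^19 - 5*A^15 - 10*A^11 - 10*A^7 - 5*A^3 - A^-1
  A^7 * (9*d^4) = 9*A^15 + 36*A^11 + 54*A^7 + 36*A^3 + 9*A^-1
  A^5 * (34*d^3 + 2*d^5) = -2*A^15 - 44*A^11 - 122*A^7 - 122*A^3 - 44*A^-1 - 2*A^-5
  A^3 * (67*d^2 + 17*d^4) = 17*A^11 + 135*A^7 + 236*A^3 + 135*A^-1 + 17*A^-5
  A^1 * (69*d + 56*d^3 + d^5) = -A^11 - 61*A^7 - 247*A^3 - 247*A^-1 - 61*A^-5 - A^-9
  A^-1 * (30 + 88*d^2 + 8*d^4) = 8*A^7 + 120*A^3 + 254*A^-1 + 120*A^-5 + 8*A^-9
  A^-3 * (61*d + 23*d^3) = -23*A^3 - 130*A^-1 - 130*A^-5 - 23*A^-9
  A^-5 * (9 + 26*d^2 + d^4) = A^3 + 30*A^-1 + 67*A^-5 + 30*A^-9 + A^-13
  A^-7 * (6*d + 3*d^3) = -3*A^-1 - 15*A^-5 - 15*A^-9 - 3*A^-13
  A^-9 * (d^2) = A^-5 + 2*A^-9 + A^-13
Summing the groups: <K> = -A^19 + 2*A^15 - 2*A^11 + 4*A^7 - 4*A^3 + 3*A^-1 - 3*A^-5 + A^-9 - A^-13
Normalise by the writhe: (-A^3)^(-w) = (-A^3)^(7) = -A^21, so f(A) = -A^21 * <K> = A^40 - 2*A^36 + 2*A^32 - 4*A^28 + 4*A^24 - 3*A^20 + 3*A^16 - A^12 + A^8.
Substitute A = t^(-1/4), i.e. A^e → t^(-e/4): V(t) = t^-2 - t^-3 + 3*t^-4 - 3*t^-5 + 4*t^-6 - 4*t^-7 + 2*t^-8 - 2*t^-9 + t^-10

Answer: t^-2 - t^-3 + 3*t^-4 - 3*t^-5 + 4*t^-6 - 4*t^-7 + 2*t^-8 - 2*t^-9 + t^-10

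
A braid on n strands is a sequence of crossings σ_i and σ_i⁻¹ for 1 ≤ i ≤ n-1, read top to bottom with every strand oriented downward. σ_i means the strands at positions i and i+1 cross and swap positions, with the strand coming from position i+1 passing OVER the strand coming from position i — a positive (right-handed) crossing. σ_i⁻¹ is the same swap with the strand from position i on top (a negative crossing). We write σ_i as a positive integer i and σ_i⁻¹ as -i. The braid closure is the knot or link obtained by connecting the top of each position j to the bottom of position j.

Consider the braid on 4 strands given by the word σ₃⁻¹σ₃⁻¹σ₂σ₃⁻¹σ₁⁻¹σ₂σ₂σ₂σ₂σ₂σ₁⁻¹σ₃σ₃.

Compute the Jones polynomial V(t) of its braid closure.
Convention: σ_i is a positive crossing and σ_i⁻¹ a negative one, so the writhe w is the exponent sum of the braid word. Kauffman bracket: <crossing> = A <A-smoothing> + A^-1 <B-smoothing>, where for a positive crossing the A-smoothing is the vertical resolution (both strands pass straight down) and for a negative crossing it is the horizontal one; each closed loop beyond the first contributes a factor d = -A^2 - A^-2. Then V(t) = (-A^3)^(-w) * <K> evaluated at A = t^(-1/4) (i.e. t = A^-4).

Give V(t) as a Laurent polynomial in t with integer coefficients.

t^8 - 2*t^7 + 2*t^6 - 3*t^5 + 3*t^4 - 2*t^3 + 2*t^2 - t + 1

Derivation:
The presented braid s3^-1 s3^-1 s2 s3^-1 s1^-1 s2 s2 s2 s2 s2 s1^-1 s3 s3 on 4 strands reduces by inverse Markov moves (closure unchanged at each step):
  Deconjugate: the word is γ·β·γ⁻¹ with γ = s3^-1 s3^-1 (prefix) and γ⁻¹ = s3 s3 (suffix); strip both.
Reduced to β = s2 s3^-1 s1^-1 s2 s2 s2 s2 s2 s1^-1 on 4 strands, 9 crossings.
Compute on β:
Braid: s2 s3^-1 s1^-1 s2 s2 s2 s2 s2 s1^-1 on 4 strands, 9 crossings.
Writhe w = (#positive) - (#negative) = 6 - 3 = 3.
Computing the Kauffman bracket via state sum. There are 2^9 = 512 states.
Each crossing splits two ways (0=vertical, 1=horizontal). The state's weight is A^(#A-smoothings - #B-smoothings) * d^(loops - 1).
Tabulate the states by total A-exponent and number of loops L (A-exp: L × count):
  A^9: L=3 ×1
  A^7: L=2 ×8, L=4 ×1
  A^5: L=1 ×17, L=3 ×19
  A^3: L=2 ×63, L=4 ×21
  A^1: L=3 ×111, L=5 ×15
  A^-1: L=4 ×120, L=6 ×6
  A^-3: L=5 ×83, L=7 ×1
  A^-5: L=6 ×36
  A^-7: L=7 ×9
  A^-9: L=8 ×1
Each group contributes A^e * Σ count * d^(L-1):
Powers of d = -A^2 - A^-2: d^2 = A^4 + 2 + A^-4; d^3 = -A^6 - 3*A^2 - 3*A^-2 - A^-6; d^4 = A^8 + 4*A^4 + 6 + 4*A^-4 + A^-8; d^5 = -A^10 - 5*A^6 - 10*A^2 - 10*A^-2 - 5*A^-6 - A^-10; d^6 = A^12 + 6*A^8 + 15*A^4 + 20 + 15*A^-4 + 6*A^-8 + A^-12; d^7 = -A^14 - 7*A^10 - 21*A^6 - 35*A^2 - 35*A^-2 - 21*A^-6 - 7*A^-10 - A^-14.
  A^9 * (d^2) = A^13 + 2*A^9 + A^5
  A^7 * (8*d + d^3) = -A^13 - 11*A^9 - 11*A^5 - A
  A^5 * (17 + 19*d^2) = 19*A^9 + 55*A^5 + 19*A
  A^3 * (63*d + 21*d^3) = -21*A^9 - 126*A^5 - 126*A - 21*A^-3
  A^1 * (111*d^2 + 15*d^4) = 15*A^9 + 171*A^5 + 312*A + 171*A^-3 + 15*A^-7
  A^-1 * (120*d^3 + 6*d^5) = -6*A^9 - 150*A^5 - 420*A - 420*A^-3 - 150*A^-7 - 6*A^-11
  A^-3 * (83*d^4 + d^6) = A^9 + 89*A^5 + 347*A + 518*A^-3 + 347*A^-7 + 89*A^-11 + A^-15
  A^-5 * (36*d^5) = -36*A^5 - 180*A - 360*A^-3 - 360*A^-7 - 180*A^-11 - 36*A^-15
  A^-7 * (9*d^6) = 9*A^5 + 54*A + 135*A^-3 + 180*A^-7 + 135*A^-11 + 54*A^-15 + 9*A^-19
  A^-9 * (d^7) = -A^5 - 7*A - 21*A^-3 - 35*A^-7 - 35*A^-11 - 21*A^-15 - 7*A^-19 - A^-23
Summing the groups: <K> = -A^9 + A^5 - 2*A + 2*A^-3 - 3*A^-7 + 3*A^-11 - 2*A^-15 + 2*A^-19 - A^-23
Normalise by the writhe: (-A^3)^(-w) = (-A^3)^(-3) = -A^-9, so f(A) = -A^-9 * <K> = 1 - A^-4 + 2*A^-8 - 2*A^-12 + 3*A^-16 - 3*A^-20 + 2*A^-24 - 2*A^-28 + A^-32.
Substitute A = t^(-1/4), i.e. A^e → t^(-e/4): V(t) = t^8 - 2*t^7 + 2*t^6 - 3*t^5 + 3*t^4 - 2*t^3 + 2*t^2 - t + 1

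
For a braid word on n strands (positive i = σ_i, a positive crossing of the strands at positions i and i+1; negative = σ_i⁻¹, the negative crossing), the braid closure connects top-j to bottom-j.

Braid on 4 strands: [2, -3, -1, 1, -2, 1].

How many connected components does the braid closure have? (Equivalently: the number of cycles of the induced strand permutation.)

2

Derivation:
Track the strand permutation on 4 strands, starting from identity.
  step 1: s2 swaps positions 2,3 -> [1 3 2 4]
  step 2: s3^-1 swaps positions 3,4 -> [1 3 4 2]
  step 3: s1^-1 swaps positions 1,2 -> [3 1 4 2]
  step 4: s1 swaps positions 1,2 -> [1 3 4 2]
  step 5: s2^-1 swaps positions 2,3 -> [1 4 3 2]
  step 6: s1 swaps positions 1,2 -> [4 1 3 2]
Final permutation (position -> original strand): [4 1 3 2]
Closure components = cycle count of this permutation = 2.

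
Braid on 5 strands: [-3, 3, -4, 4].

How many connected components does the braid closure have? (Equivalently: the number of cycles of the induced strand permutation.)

5

Derivation:
Track the strand permutation on 5 strands, starting from identity.
  step 1: s3^-1 swaps positions 3,4 -> [1 2 4 3 5]
  step 2: s3 swaps positions 3,4 -> [1 2 3 4 5]
  step 3: s4^-1 swaps positions 4,5 -> [1 2 3 5 4]
  step 4: s4 swaps positions 4,5 -> [1 2 3 4 5]
Final permutation (position -> original strand): [1 2 3 4 5]
Closure components = cycle count of this permutation = 5.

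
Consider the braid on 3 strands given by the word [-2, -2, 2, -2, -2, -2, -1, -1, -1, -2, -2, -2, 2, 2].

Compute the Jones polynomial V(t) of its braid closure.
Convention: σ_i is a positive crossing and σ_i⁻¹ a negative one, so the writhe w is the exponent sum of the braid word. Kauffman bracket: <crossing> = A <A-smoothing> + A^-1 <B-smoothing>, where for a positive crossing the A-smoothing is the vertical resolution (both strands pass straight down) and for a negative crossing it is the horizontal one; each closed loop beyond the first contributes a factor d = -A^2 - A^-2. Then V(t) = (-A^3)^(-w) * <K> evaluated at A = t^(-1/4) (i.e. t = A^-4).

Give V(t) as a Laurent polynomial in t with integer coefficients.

The presented braid s2^-1 s2^-1 s2 s2^-1 s2^-1 s2^-1 s1^-1 s1^-1 s1^-1 s2^-1 s2^-1 s2^-1 s2 s2 on 3 strands reduces by inverse Markov moves (closure unchanged at each step):
  Deconjugate: the word is γ·β·γ⁻¹ with γ = s2^-1 (prefix) and γ⁻¹ = s2 (suffix); strip both.
  Deconjugate: the word is γ·β·γ⁻¹ with γ = s2^-1 s2 (prefix) and γ⁻¹ = s2^-1 s2 (suffix); strip both.
Reduced to β = s2^-1 s2^-1 s2^-1 s1^-1 s1^-1 s1^-1 s2^-1 s2^-1 on 3 strands, 8 crossings.
Compute on β:
Braid: s2^-1 s2^-1 s2^-1 s1^-1 s1^-1 s1^-1 s2^-1 s2^-1 on 3 strands, 8 crossings.
Writhe w = (#positive) - (#negative) = 0 - 8 = -8.
Computing the Kauffman bracket via state sum. There are 2^8 = 256 states.
Each crossing splits two ways (0=vertical, 1=horizontal). The state's weight is A^(#A-smoothings - #B-smoothings) * d^(loops - 1).
Tabulate the states by total A-exponent and number of loops L (A-exp: L × count):
  A^8: L=7 ×1
  A^6: L=6 ×8
  A^4: L=5 ×28
  A^2: L=4 ×55, L=6 ×1
  A^0: L=3 ×65, L=5 ×5
  A^-2: L=2 ×45, L=4 ×11
  A^-4: L=1 ×15, L=3 ×13
  A^-6: L=2 ×8
  A^-8: L=3 ×1
Each group contributes A^e * Σ count * d^(L-1):
Powers of d = -A^2 - A^-2: d^2 = A^4 + 2 + A^-4; d^3 = -A^6 - 3*A^2 - 3*A^-2 - A^-6; d^4 = A^8 + 4*A^4 + 6 + 4*A^-4 + A^-8; d^5 = -A^10 - 5*A^6 - 10*A^2 - 10*A^-2 - 5*A^-6 - A^-10; d^6 = A^12 + 6*A^8 + 15*A^4 + 20 + 15*A^-4 + 6*A^-8 + A^-12.
  A^8 * (d^6) = A^20 + 6*A^16 + 15*A^12 + 20*A^8 + 15*A^4 + 6 + A^-4
  A^6 * (8*d^5) = -8*A^16 - 40*A^12 - 80*A^8 - 80*A^4 - 40 - 8*A^-4
  A^4 * (28*d^4) = 28*A^12 + 112*A^8 + 168*A^4 + 112 + 28*A^-4
  A^2 * (55*d^3 + d^5) = -A^12 - 60*A^8 - 175*A^4 - 175 - 60*A^-4 - A^-8
  A^0 * (65*d^2 + 5*d^4) = 5*A^8 + 85*A^4 + 160 + 85*A^-4 + 5*A^-8
  A^-2 * (45*d + 11*d^3) = -11*A^4 - 78 - 78*A^-4 - 11*A^-8
  A^-4 * (15 + 13*d^2) = 13 + 41*A^-4 + 13*A^-8
  A^-6 * (8*d) = -8*A^-4 - 8*A^-8
  A^-8 * (d^2) = A^-4 + 2*A^-8 + A^-12
Summing the groups: <K> = A^20 - 2*A^16 + 2*A^12 - 3*A^8 + 2*A^4 - 2 + 2*A^-4 + A^-12
Normalise by the writhe: (-A^3)^(-w) = (-A^3)^(8) = A^24, so f(A) = A^24 * <K> = A^44 - 2*A^40 + 2*A^36 - 3*A^32 + 2*A^28 - 2*A^24 + 2*A^20 + A^12.
Substitute A = t^(-1/4), i.e. A^e → t^(-e/4): V(t) = t^-3 + 2*t^-5 - 2*t^-6 + 2*t^-7 - 3*t^-8 + 2*t^-9 - 2*t^-10 + t^-11

Answer: t^-3 + 2*t^-5 - 2*t^-6 + 2*t^-7 - 3*t^-8 + 2*t^-9 - 2*t^-10 + t^-11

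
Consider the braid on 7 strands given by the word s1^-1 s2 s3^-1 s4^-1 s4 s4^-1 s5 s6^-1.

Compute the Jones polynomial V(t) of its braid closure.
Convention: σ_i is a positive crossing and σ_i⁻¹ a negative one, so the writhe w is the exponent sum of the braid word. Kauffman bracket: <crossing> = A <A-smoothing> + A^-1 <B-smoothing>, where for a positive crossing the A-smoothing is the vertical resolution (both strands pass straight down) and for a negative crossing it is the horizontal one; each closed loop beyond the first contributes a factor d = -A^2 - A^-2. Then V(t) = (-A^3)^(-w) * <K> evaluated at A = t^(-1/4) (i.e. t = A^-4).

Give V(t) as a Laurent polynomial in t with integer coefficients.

The presented braid s1^-1 s2 s3^-1 s4^-1 s4 s4^-1 s5 s6^-1 on 7 strands reduces by inverse Markov moves (closure unchanged at each step):
  Destabilize: the word has the form β·s6^-1 where s6^-1 occurs only as the final letter (β ∈ B_6); drop it and the last strand → 6 strands.
  Destabilize: the word has the form β·s5 where s5 occurs only as the final letter (β ∈ B_5); drop it and the last strand → 5 strands.
Reduced to β = s1^-1 s2 s3^-1 s4^-1 s4 s4^-1 on 5 strands, 6 crossings.
Compute on β:
First cancel adjacent σ_i σ_i⁻¹ pairs (Reidemeister II — same braid, same closure): s1^-1 s2 s3^-1 s4^-1 s4 s4^-1 → s1^-1 s2 s3^-1 s4^-1.
Braid: s1^-1 s2 s3^-1 s4^-1 on 5 strands, 4 crossings.
Writhe w = (#positive) - (#negative) = 1 - 3 = -2.
Computing the Kauffman bracket via state sum. There are 2^4 = 16 states.
Smooth each crossing (0=||, 1=⌣⌢); contribution A^(Σ sign_k(1-2s_k)) * d^(L-1).
  state 0000: A-exp=-2, loops=5, term = A^-2 * d^4
  state 0001: A-exp=+0, loops=4, term = A^0 * d^3
  state 0010: A-exp=+0, loops=4, term = A^0 * d^3
  state 0011: A-exp=+2, loops=3, term = A^2 * d^2
  state 0100: A-exp=-4, loops=4, term = A^-4 * d^3
  state 0101: A-exp=-2, loops=3, term = A^-2 * d^2
  state 0110: A-exp=-2, loops=3, term = A^-2 * d^2
  state 0111: A-exp=+0, loops=2, term = A^0 * d^1
  state 1000: A-exp=+0, loops=4, term = A^0 * d^3
  state 1001: A-exp=+2, loops=3, term = A^2 * d^2
  state 1010: A-exp=+2, loops=3, term = A^2 * d^2
  state 1011: A-exp=+4, loops=2, term = A^4 * d^1
  state 1100: A-exp=-2, loops=3, term = A^-2 * d^2
  state 1101: A-exp=+0, loops=2, term = A^0 * d^1
  state 1110: A-exp=+0, loops=2, term = A^0 * d^1
  state 1111: A-exp=+2, loops=1, term = A^2 * d^0
Collect the terms by A-exponent (count of states per loop number):
Powers of d = -A^2 - A^-2: d^2 = A^4 + 2 + A^-4; d^3 = -A^6 - 3*A^2 - 3*A^-2 - A^-6; d^4 = A^8 + 4*A^4 + 6 + 4*A^-4 + A^-8.
  A^4 * (d) = -A^6 - A^2
  A^2 * (1 + 3*d^2) = 3*A^6 + 7*A^2 + 3*A^-2
  A^0 * (3*d + 3*d^3) = -3*A^6 - 12*A^2 - 12*A^-2 - 3*A^-6
  A^-2 * (3*d^2 + d^4) = A^6 + 7*A^2 + 12*A^-2 + 7*A^-6 + A^-10
  A^-4 * (d^3) = -A^2 - 3*A^-2 - 3*A^-6 - A^-10
Summing the groups: <K> = A^-6
Normalise by the writhe: (-A^3)^(-w) = (-A^3)^(2) = A^6, so f(A) = A^6 * <K> = 1.
Substitute A = t^(-1/4), i.e. A^e → t^(-e/4): V(t) = 1

Answer: 1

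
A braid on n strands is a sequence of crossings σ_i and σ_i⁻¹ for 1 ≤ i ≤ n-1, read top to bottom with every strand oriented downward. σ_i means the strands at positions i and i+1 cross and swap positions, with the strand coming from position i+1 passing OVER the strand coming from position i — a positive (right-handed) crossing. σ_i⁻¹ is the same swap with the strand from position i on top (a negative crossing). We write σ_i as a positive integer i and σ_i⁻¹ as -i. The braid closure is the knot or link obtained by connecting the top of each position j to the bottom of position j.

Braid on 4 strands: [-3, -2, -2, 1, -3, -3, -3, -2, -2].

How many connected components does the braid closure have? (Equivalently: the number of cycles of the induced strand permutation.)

Track the strand permutation on 4 strands, starting from identity.
  step 1: s3^-1 swaps positions 3,4 -> [1 2 4 3]
  step 2: s2^-1 swaps positions 2,3 -> [1 4 2 3]
  step 3: s2^-1 swaps positions 2,3 -> [1 2 4 3]
  step 4: s1 swaps positions 1,2 -> [2 1 4 3]
  step 5: s3^-1 swaps positions 3,4 -> [2 1 3 4]
  step 6: s3^-1 swaps positions 3,4 -> [2 1 4 3]
  step 7: s3^-1 swaps positions 3,4 -> [2 1 3 4]
  step 8: s2^-1 swaps positions 2,3 -> [2 3 1 4]
  step 9: s2^-1 swaps positions 2,3 -> [2 1 3 4]
Final permutation (position -> original strand): [2 1 3 4]
Closure components = cycle count of this permutation = 3.

Answer: 3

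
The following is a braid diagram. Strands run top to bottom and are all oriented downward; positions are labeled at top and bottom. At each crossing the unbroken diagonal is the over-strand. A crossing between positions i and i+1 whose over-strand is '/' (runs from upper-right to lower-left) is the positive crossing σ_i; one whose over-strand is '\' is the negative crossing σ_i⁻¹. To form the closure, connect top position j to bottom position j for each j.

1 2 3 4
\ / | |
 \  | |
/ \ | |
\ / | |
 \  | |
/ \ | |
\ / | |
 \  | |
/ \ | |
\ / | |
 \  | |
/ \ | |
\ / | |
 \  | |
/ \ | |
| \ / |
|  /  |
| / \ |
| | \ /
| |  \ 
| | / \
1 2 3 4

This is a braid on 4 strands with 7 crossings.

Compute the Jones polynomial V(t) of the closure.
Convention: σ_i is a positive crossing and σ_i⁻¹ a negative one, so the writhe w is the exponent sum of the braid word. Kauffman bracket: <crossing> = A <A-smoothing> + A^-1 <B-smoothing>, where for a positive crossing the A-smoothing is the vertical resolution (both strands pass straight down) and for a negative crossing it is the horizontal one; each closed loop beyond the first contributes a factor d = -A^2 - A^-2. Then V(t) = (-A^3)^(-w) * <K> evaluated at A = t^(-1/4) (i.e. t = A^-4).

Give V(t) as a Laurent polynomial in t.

Reading the diagram top to bottom ('/'-over between positions i,i+1 = s_i, '\'-over = s_i^-1): braid word = s1^-1 s1^-1 s1^-1 s1^-1 s1^-1 s2 s3^-1.
The presented braid s1^-1 s1^-1 s1^-1 s1^-1 s1^-1 s2 s3^-1 on 4 strands reduces by inverse Markov moves (closure unchanged at each step):
  Destabilize: the word has the form β·s3^-1 where s3^-1 occurs only as the final letter (β ∈ B_3); drop it and the last strand → 3 strands.
  Destabilize: the word has the form β·s2 where s2 occurs only as the final letter (β ∈ B_2); drop it and the last strand → 2 strands.
Reduced to β = s1^-1 s1^-1 s1^-1 s1^-1 s1^-1 on 2 strands, 5 crossings.
Compute on β:
Braid: s1^-1 s1^-1 s1^-1 s1^-1 s1^-1 on 2 strands, 5 crossings.
Writhe w = (#positive) - (#negative) = 0 - 5 = -5.
Enumerate smoothing states for the bracket polynomial. There are 2^5 = 32 states.
Each crossing splits two ways (0=vertical, 1=horizontal). The state's weight is A^(#A-smoothings - #B-smoothings) * d^(loops - 1).
  state 00000: A-exp=-5, loops=2, term = A^-5 * d^1
  state 00001: A-exp=-3, loops=1, term = A^-3 * d^0
  state 00010: A-exp=-3, loops=1, term = A^-3 * d^0
  state 00011: A-exp=-1, loops=2, term = A^-1 * d^1
  state 00100: A-exp=-3, loops=1, term = A^-3 * d^0
  state 00101: A-exp=-1, loops=2, term = A^-1 * d^1
  state 00110: A-exp=-1, loops=2, term = A^-1 * d^1
  state 00111: A-exp=+1, loops=3, term = A^1 * d^2
  state 01000: A-exp=-3, loops=1, term = A^-3 * d^0
  state 01001: A-exp=-1, loops=2, term = A^-1 * d^1
  state 01010: A-exp=-1, loops=2, term = A^-1 * d^1
  state 01011: A-exp=+1, loops=3, term = A^1 * d^2
  state 01100: A-exp=-1, loops=2, term = A^-1 * d^1
  state 01101: A-exp=+1, loops=3, term = A^1 * d^2
  state 01110: A-exp=+1, loops=3, term = A^1 * d^2
  state 01111: A-exp=+3, loops=4, term = A^3 * d^3
  state 10000: A-exp=-3, loops=1, term = A^-3 * d^0
  state 10001: A-exp=-1, loops=2, term = A^-1 * d^1
  state 10010: A-exp=-1, loops=2, term = A^-1 * d^1
  state 10011: A-exp=+1, loops=3, term = A^1 * d^2
  state 10100: A-exp=-1, loops=2, term = A^-1 * d^1
  state 10101: A-exp=+1, loops=3, term = A^1 * d^2
  state 10110: A-exp=+1, loops=3, term = A^1 * d^2
  state 10111: A-exp=+3, loops=4, term = A^3 * d^3
  state 11000: A-exp=-1, loops=2, term = A^-1 * d^1
  state 11001: A-exp=+1, loops=3, term = A^1 * d^2
  state 11010: A-exp=+1, loops=3, term = A^1 * d^2
  state 11011: A-exp=+3, loops=4, term = A^3 * d^3
  state 11100: A-exp=+1, loops=3, term = A^1 * d^2
  state 11101: A-exp=+3, loops=4, term = A^3 * d^3
  state 11110: A-exp=+3, loops=4, term = A^3 * d^3
  state 11111: A-exp=+5, loops=5, term = A^5 * d^4
Collect the terms by A-exponent (count of states per loop number):
Powers of d = -A^2 - A^-2: d^2 = A^4 + 2 + A^-4; d^3 = -A^6 - 3*A^2 - 3*A^-2 - A^-6; d^4 = A^8 + 4*A^4 + 6 + 4*A^-4 + A^-8.
  A^5 * (d^4) = A^13 + 4*A^9 + 6*A^5 + 4*A + A^-3
  A^3 * (5*d^3) = -5*A^9 - 15*A^5 - 15*A - 5*A^-3
  A^1 * (10*d^2) = 10*A^5 + 20*A + 10*A^-3
  A^-1 * (10*d) = -10*A - 10*A^-3
  A^-3 * (5) = 5*A^-3
  A^-5 * (d) = -A^-3 - A^-7
Summing the groups: <K> = A^13 - A^9 + A^5 - A - A^-7
Normalise by the writhe: (-A^3)^(-w) = (-A^3)^(5) = -A^15, so f(A) = -A^15 * <K> = -A^28 + A^24 - A^20 + A^16 + A^8.
Substitute A = t^(-1/4), i.e. A^e → t^(-e/4): V(t) = t^-2 + t^-4 - t^-5 + t^-6 - t^-7

Answer: t^-2 + t^-4 - t^-5 + t^-6 - t^-7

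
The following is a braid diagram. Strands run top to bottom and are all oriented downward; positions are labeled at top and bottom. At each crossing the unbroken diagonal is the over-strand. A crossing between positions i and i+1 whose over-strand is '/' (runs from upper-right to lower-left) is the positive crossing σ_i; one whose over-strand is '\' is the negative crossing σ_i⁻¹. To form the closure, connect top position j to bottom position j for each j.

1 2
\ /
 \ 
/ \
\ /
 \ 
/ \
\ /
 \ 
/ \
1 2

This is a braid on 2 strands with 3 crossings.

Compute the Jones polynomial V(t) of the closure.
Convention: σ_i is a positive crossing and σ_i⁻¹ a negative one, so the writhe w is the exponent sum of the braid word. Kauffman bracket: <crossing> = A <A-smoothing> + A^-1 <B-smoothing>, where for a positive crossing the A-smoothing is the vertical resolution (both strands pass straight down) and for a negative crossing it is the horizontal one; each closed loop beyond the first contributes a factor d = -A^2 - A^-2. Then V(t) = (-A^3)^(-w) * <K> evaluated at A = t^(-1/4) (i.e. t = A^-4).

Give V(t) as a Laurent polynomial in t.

t^-1 + t^-3 - t^-4

Derivation:
Reading the diagram top to bottom ('/'-over between positions i,i+1 = s_i, '\'-over = s_i^-1): braid word = s1^-1 s1^-1 s1^-1.
Braid: s1^-1 s1^-1 s1^-1 on 2 strands, 3 crossings.
Writhe w = (#positive) - (#negative) = 0 - 3 = -3.
Enumerate smoothing states for the bracket polynomial. There are 2^3 = 8 states.
For each crossing: s=0 is the vertical smoothing, s=1 horizontal. Crossing k contributes A^(sign_k * (1 - 2*s_k)); loop factor d = -A^2 - A^-2.
  state 000: A-exp=-3, loops=2, term = A^-3 * d^1
  state 001: A-exp=-1, loops=1, term = A^-1 * d^0
  state 010: A-exp=-1, loops=1, term = A^-1 * d^0
  state 011: A-exp=+1, loops=2, term = A^1 * d^1
  state 100: A-exp=-1, loops=1, term = A^-1 * d^0
  state 101: A-exp=+1, loops=2, term = A^1 * d^1
  state 110: A-exp=+1, loops=2, term = A^1 * d^1
  state 111: A-exp=+3, loops=3, term = A^3 * d^2
Collect the terms by A-exponent (count of states per loop number):
Powers of d = -A^2 - A^-2: d^2 = A^4 + 2 + A^-4.
  A^3 * (d^2) = A^7 + 2*A^3 + A^-1
  A^1 * (3*d) = -3*A^3 - 3*A^-1
  A^-1 * (3) = 3*A^-1
  A^-3 * (d) = -A^-1 - A^-5
Summing the groups: <K> = A^7 - A^3 - A^-5
Normalise by the writhe: (-A^3)^(-w) = (-A^3)^(3) = -A^9, so f(A) = -A^9 * <K> = -A^16 + A^12 + A^4.
Substitute A = t^(-1/4), i.e. A^e → t^(-e/4): V(t) = t^-1 + t^-3 - t^-4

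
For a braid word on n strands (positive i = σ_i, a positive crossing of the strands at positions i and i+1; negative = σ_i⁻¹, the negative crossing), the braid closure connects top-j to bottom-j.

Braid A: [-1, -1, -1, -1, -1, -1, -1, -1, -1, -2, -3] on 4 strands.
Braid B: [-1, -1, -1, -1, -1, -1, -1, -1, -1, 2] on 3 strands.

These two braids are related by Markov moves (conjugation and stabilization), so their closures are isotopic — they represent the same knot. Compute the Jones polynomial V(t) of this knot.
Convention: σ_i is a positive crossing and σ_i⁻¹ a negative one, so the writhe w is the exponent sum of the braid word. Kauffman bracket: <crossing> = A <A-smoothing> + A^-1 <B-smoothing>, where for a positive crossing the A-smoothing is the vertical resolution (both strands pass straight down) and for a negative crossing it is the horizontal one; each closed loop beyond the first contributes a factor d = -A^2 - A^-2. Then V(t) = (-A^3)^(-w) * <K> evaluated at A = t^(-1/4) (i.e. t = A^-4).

Markov-equivalent braids have isotopic closures, hence identical knot invariants. Strip the Markov moves from each word to reach a common short braid β, then compute V(t) once on β.
Braid A: s1^-1 s1^-1 s1^-1 s1^-1 s1^-1 s1^-1 s1^-1 s1^-1 s1^-1 s2^-1 s3^-1 on 4 strands reduces by inverse Markov moves (closure unchanged at each step):
  Destabilize: the word has the form β·s3^-1 where s3^-1 occurs only as the final letter (β ∈ B_3); drop it and the last strand → 3 strands.
  Destabilize: the word has the form β·s2^-1 where s2^-1 occurs only as the final letter (β ∈ B_2); drop it and the last strand → 2 strands.
Reduced to β = s1^-1 s1^-1 s1^-1 s1^-1 s1^-1 s1^-1 s1^-1 s1^-1 s1^-1 on 2 strands, 9 crossings.
Braid B: s1^-1 s1^-1 s1^-1 s1^-1 s1^-1 s1^-1 s1^-1 s1^-1 s1^-1 s2 on 3 strands reduces by inverse Markov moves (closure unchanged at each step):
  Destabilize: the word has the form β·s2 where s2 occurs only as the final letter (β ∈ B_2); drop it and the last strand → 2 strands.
Reduced to β = s1^-1 s1^-1 s1^-1 s1^-1 s1^-1 s1^-1 s1^-1 s1^-1 s1^-1 on 2 strands, 9 crossings.
Both give the same β = s1^-1 s1^-1 s1^-1 s1^-1 s1^-1 s1^-1 s1^-1 s1^-1 s1^-1 on 2 strands, so one state sum suffices:
Braid: s1^-1 s1^-1 s1^-1 s1^-1 s1^-1 s1^-1 s1^-1 s1^-1 s1^-1 on 2 strands, 9 crossings.
Writhe w = (#positive) - (#negative) = 0 - 9 = -9.
Computing the Kauffman bracket via state sum. There are 2^9 = 512 states.
Each crossing splits two ways (0=vertical, 1=horizontal). The state's weight is A^(#A-smoothings - #B-smoothings) * d^(loops - 1).
Tabulate the states by total A-exponent and number of loops L (A-exp: L × count):
  A^9: L=9 ×1
  A^7: L=8 ×9
  A^5: L=7 ×36
  A^3: L=6 ×84
  A^1: L=5 ×126
  A^-1: L=4 ×126
  A^-3: L=3 ×84
  A^-5: L=2 ×36
  A^-7: L=1 ×9
  A^-9: L=2 ×1
Each group contributes A^e * Σ count * d^(L-1):
Powers of d = -A^2 - A^-2: d^2 = A^4 + 2 + A^-4; d^3 = -A^6 - 3*A^2 - 3*A^-2 - A^-6; d^4 = A^8 + 4*A^4 + 6 + 4*A^-4 + A^-8; d^5 = -A^10 - 5*A^6 - 10*A^2 - 10*A^-2 - 5*A^-6 - A^-10; d^6 = A^12 + 6*A^8 + 15*A^4 + 20 + 15*A^-4 + 6*A^-8 + A^-12; d^7 = -A^14 - 7*A^10 - 21*A^6 - 35*A^2 - 35*A^-2 - 21*A^-6 - 7*A^-10 - A^-14; d^8 = A^16 + 8*A^12 + 28*A^8 + 56*A^4 + 70 + 56*A^-4 + 28*A^-8 + 8*A^-12 + A^-16.
  A^9 * (d^8) = A^25 + 8*A^21 + 28*A^17 + 56*A^13 + 70*A^9 + 56*A^5 + 28*A + 8*A^-3 + A^-7
  A^7 * (9*d^7) = -9*A^21 - 63*A^17 - 189*A^13 - 315*A^9 - 315*A^5 - 189*A - 63*A^-3 - 9*A^-7
  A^5 * (36*d^6) = 36*A^17 + 216*A^13 + 540*A^9 + 720*A^5 + 540*A + 216*A^-3 + 36*A^-7
  A^3 * (84*d^5) = -84*A^13 - 420*A^9 - 840*A^5 - 840*A - 420*A^-3 - 84*A^-7
  A^1 * (126*d^4) = 126*A^9 + 504*A^5 + 756*A + 504*A^-3 + 126*A^-7
  A^-1 * (126*d^3) = -126*A^5 - 378*A - 378*A^-3 - 126*A^-7
  A^-3 * (84*d^2) = 84*A + 168*A^-3 + 84*A^-7
  A^-5 * (36*d) = -36*A^-3 - 36*A^-7
  A^-7 * (9) = 9*A^-7
  A^-9 * (d) = -A^-7 - A^-11
Summing the groups: <K> = A^25 - A^21 + A^17 - A^13 + A^9 - A^5 + A - A^-3 - A^-11
Normalise by the writhe: (-A^3)^(-w) = (-A^3)^(9) = -A^27, so f(A) = -A^27 * <K> = -A^52 + A^48 - A^44 + A^40 - A^36 + A^32 - A^28 + A^24 + A^16.
Substitute A = t^(-1/4), i.e. A^e → t^(-e/4): V(t) = t^-4 + t^-6 - t^-7 + t^-8 - t^-9 + t^-10 - t^-11 + t^-12 - t^-13

Answer: t^-4 + t^-6 - t^-7 + t^-8 - t^-9 + t^-10 - t^-11 + t^-12 - t^-13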